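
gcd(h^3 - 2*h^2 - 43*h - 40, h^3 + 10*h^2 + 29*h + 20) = h^2 + 6*h + 5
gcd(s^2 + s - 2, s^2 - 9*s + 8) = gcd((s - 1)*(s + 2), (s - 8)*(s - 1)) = s - 1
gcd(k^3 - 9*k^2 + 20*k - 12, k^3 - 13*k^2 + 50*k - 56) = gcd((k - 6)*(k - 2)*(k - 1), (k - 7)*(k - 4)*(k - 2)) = k - 2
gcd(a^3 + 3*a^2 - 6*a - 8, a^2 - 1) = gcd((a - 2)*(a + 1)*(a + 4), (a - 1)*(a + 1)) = a + 1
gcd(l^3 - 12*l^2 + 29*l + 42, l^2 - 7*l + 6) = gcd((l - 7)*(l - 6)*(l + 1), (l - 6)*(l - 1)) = l - 6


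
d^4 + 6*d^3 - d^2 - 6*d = d*(d - 1)*(d + 1)*(d + 6)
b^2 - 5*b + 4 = (b - 4)*(b - 1)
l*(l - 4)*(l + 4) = l^3 - 16*l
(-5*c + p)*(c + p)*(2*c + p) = -10*c^3 - 13*c^2*p - 2*c*p^2 + p^3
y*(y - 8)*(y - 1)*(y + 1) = y^4 - 8*y^3 - y^2 + 8*y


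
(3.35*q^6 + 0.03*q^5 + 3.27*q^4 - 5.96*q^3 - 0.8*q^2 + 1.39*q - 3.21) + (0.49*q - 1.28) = 3.35*q^6 + 0.03*q^5 + 3.27*q^4 - 5.96*q^3 - 0.8*q^2 + 1.88*q - 4.49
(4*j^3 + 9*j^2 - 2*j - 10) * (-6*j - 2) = -24*j^4 - 62*j^3 - 6*j^2 + 64*j + 20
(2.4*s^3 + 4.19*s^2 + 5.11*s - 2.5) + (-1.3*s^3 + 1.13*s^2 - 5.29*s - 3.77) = 1.1*s^3 + 5.32*s^2 - 0.18*s - 6.27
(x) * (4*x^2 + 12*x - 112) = 4*x^3 + 12*x^2 - 112*x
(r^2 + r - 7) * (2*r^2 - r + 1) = 2*r^4 + r^3 - 14*r^2 + 8*r - 7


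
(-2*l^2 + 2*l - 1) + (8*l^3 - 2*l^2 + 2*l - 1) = 8*l^3 - 4*l^2 + 4*l - 2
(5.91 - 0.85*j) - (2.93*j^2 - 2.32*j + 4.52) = -2.93*j^2 + 1.47*j + 1.39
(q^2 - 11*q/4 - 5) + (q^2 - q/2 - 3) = 2*q^2 - 13*q/4 - 8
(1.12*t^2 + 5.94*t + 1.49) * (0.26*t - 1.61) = 0.2912*t^3 - 0.2588*t^2 - 9.176*t - 2.3989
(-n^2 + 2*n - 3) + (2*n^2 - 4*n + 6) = n^2 - 2*n + 3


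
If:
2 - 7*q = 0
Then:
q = 2/7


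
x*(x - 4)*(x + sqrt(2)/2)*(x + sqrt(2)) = x^4 - 4*x^3 + 3*sqrt(2)*x^3/2 - 6*sqrt(2)*x^2 + x^2 - 4*x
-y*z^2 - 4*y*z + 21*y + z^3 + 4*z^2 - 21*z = (-y + z)*(z - 3)*(z + 7)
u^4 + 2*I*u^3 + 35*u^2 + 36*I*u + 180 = (u - 5*I)*(u - 2*I)*(u + 3*I)*(u + 6*I)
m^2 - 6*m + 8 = (m - 4)*(m - 2)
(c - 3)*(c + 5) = c^2 + 2*c - 15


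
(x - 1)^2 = x^2 - 2*x + 1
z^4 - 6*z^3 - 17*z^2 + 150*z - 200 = (z - 5)*(z - 4)*(z - 2)*(z + 5)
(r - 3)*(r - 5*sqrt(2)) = r^2 - 5*sqrt(2)*r - 3*r + 15*sqrt(2)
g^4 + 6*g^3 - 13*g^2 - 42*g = g*(g - 3)*(g + 2)*(g + 7)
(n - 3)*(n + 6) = n^2 + 3*n - 18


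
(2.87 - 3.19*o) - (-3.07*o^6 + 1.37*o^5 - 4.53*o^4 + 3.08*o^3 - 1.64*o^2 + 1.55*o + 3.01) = 3.07*o^6 - 1.37*o^5 + 4.53*o^4 - 3.08*o^3 + 1.64*o^2 - 4.74*o - 0.14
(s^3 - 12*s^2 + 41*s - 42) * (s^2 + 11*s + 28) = s^5 - s^4 - 63*s^3 + 73*s^2 + 686*s - 1176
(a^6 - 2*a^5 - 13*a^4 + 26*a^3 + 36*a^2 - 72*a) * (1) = a^6 - 2*a^5 - 13*a^4 + 26*a^3 + 36*a^2 - 72*a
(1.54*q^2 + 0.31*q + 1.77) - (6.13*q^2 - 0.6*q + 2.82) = -4.59*q^2 + 0.91*q - 1.05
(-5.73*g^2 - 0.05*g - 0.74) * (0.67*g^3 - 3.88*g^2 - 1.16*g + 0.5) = -3.8391*g^5 + 22.1989*g^4 + 6.345*g^3 + 0.0641999999999998*g^2 + 0.8334*g - 0.37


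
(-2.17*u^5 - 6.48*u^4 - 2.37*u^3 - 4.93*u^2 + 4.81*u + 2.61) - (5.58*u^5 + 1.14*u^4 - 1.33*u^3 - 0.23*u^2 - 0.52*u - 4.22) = -7.75*u^5 - 7.62*u^4 - 1.04*u^3 - 4.7*u^2 + 5.33*u + 6.83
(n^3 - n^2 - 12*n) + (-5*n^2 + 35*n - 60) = n^3 - 6*n^2 + 23*n - 60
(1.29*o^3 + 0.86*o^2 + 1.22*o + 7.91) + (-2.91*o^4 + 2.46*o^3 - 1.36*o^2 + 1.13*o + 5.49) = -2.91*o^4 + 3.75*o^3 - 0.5*o^2 + 2.35*o + 13.4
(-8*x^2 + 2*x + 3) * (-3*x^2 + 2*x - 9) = 24*x^4 - 22*x^3 + 67*x^2 - 12*x - 27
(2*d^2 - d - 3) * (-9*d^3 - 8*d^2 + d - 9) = -18*d^5 - 7*d^4 + 37*d^3 + 5*d^2 + 6*d + 27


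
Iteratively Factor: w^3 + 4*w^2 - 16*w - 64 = (w - 4)*(w^2 + 8*w + 16) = (w - 4)*(w + 4)*(w + 4)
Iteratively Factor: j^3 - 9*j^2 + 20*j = (j - 5)*(j^2 - 4*j) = (j - 5)*(j - 4)*(j)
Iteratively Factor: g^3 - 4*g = (g)*(g^2 - 4) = g*(g - 2)*(g + 2)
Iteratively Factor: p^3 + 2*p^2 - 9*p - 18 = (p + 2)*(p^2 - 9) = (p + 2)*(p + 3)*(p - 3)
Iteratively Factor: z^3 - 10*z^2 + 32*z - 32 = (z - 4)*(z^2 - 6*z + 8) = (z - 4)*(z - 2)*(z - 4)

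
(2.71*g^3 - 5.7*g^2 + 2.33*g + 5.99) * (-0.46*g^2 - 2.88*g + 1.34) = -1.2466*g^5 - 5.1828*g^4 + 18.9756*g^3 - 17.1038*g^2 - 14.129*g + 8.0266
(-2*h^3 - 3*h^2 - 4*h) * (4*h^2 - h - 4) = -8*h^5 - 10*h^4 - 5*h^3 + 16*h^2 + 16*h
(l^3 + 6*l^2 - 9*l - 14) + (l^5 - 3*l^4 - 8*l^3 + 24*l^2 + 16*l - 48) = l^5 - 3*l^4 - 7*l^3 + 30*l^2 + 7*l - 62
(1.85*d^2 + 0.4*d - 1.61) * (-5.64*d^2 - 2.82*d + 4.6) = -10.434*d^4 - 7.473*d^3 + 16.4624*d^2 + 6.3802*d - 7.406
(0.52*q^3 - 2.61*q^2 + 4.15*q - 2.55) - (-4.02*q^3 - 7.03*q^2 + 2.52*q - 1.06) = 4.54*q^3 + 4.42*q^2 + 1.63*q - 1.49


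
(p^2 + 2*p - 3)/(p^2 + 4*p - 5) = (p + 3)/(p + 5)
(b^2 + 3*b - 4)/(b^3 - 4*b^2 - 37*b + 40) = (b + 4)/(b^2 - 3*b - 40)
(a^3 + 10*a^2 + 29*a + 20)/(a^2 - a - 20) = (a^2 + 6*a + 5)/(a - 5)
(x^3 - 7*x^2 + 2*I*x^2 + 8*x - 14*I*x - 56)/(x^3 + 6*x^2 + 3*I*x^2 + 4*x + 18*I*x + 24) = (x^2 - x*(7 + 2*I) + 14*I)/(x^2 + x*(6 - I) - 6*I)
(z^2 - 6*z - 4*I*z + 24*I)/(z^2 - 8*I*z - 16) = (z - 6)/(z - 4*I)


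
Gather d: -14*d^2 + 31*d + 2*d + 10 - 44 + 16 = -14*d^2 + 33*d - 18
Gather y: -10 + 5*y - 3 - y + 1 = 4*y - 12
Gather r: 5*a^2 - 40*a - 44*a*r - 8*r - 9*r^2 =5*a^2 - 40*a - 9*r^2 + r*(-44*a - 8)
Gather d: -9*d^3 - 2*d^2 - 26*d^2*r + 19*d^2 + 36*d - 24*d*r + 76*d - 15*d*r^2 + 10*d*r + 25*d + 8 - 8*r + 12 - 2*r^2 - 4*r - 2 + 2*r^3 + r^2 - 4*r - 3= -9*d^3 + d^2*(17 - 26*r) + d*(-15*r^2 - 14*r + 137) + 2*r^3 - r^2 - 16*r + 15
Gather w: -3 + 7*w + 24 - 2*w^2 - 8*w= -2*w^2 - w + 21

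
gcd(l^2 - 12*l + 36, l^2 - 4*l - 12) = l - 6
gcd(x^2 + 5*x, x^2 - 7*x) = x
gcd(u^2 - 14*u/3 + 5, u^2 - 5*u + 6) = u - 3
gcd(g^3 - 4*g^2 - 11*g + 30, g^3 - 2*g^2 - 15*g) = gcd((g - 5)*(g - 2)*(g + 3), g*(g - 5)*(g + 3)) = g^2 - 2*g - 15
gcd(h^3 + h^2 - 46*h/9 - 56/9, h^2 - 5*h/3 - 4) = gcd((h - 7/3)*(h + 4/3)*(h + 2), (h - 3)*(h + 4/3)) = h + 4/3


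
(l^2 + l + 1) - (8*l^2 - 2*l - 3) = -7*l^2 + 3*l + 4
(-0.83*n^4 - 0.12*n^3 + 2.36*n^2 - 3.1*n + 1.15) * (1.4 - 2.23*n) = 1.8509*n^5 - 0.8944*n^4 - 5.4308*n^3 + 10.217*n^2 - 6.9045*n + 1.61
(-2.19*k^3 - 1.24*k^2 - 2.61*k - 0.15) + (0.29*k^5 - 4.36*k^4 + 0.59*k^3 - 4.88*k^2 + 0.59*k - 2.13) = 0.29*k^5 - 4.36*k^4 - 1.6*k^3 - 6.12*k^2 - 2.02*k - 2.28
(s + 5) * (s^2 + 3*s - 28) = s^3 + 8*s^2 - 13*s - 140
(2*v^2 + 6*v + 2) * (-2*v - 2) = -4*v^3 - 16*v^2 - 16*v - 4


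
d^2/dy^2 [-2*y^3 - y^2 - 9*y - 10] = -12*y - 2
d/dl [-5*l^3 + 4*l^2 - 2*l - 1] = -15*l^2 + 8*l - 2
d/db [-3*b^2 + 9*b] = 9 - 6*b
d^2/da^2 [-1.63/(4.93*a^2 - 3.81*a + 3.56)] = (79.233974*a^2 - 61.233558*a - 1.63*(9.86*a - 3.81)*(19.72*a - 7.62) + 57.215608)/(4.93*a^2 - 3.81*a + 3.56)^3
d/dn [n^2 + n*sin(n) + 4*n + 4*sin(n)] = n*cos(n) + 2*n + sin(n) + 4*cos(n) + 4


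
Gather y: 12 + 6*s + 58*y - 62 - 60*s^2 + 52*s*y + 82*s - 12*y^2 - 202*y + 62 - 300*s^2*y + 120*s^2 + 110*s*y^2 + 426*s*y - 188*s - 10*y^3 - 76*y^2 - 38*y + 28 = 60*s^2 - 100*s - 10*y^3 + y^2*(110*s - 88) + y*(-300*s^2 + 478*s - 182) + 40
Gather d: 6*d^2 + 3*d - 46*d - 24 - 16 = 6*d^2 - 43*d - 40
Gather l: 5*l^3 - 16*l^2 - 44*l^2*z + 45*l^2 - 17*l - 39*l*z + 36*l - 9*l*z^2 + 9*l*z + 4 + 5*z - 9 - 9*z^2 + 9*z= 5*l^3 + l^2*(29 - 44*z) + l*(-9*z^2 - 30*z + 19) - 9*z^2 + 14*z - 5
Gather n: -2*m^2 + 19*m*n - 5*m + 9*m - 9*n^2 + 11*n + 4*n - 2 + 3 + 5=-2*m^2 + 4*m - 9*n^2 + n*(19*m + 15) + 6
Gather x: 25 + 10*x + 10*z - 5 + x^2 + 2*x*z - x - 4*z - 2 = x^2 + x*(2*z + 9) + 6*z + 18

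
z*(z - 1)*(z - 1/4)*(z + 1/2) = z^4 - 3*z^3/4 - 3*z^2/8 + z/8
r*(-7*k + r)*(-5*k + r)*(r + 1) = 35*k^2*r^2 + 35*k^2*r - 12*k*r^3 - 12*k*r^2 + r^4 + r^3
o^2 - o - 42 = (o - 7)*(o + 6)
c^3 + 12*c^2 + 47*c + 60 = (c + 3)*(c + 4)*(c + 5)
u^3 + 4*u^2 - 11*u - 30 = (u - 3)*(u + 2)*(u + 5)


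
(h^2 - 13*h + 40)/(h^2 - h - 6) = (-h^2 + 13*h - 40)/(-h^2 + h + 6)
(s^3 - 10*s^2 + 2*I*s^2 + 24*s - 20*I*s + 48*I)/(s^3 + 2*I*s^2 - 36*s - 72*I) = (s - 4)/(s + 6)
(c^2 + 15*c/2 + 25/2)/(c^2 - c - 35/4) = 2*(c + 5)/(2*c - 7)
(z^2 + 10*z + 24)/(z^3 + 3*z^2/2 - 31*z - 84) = 2*(z + 6)/(2*z^2 - 5*z - 42)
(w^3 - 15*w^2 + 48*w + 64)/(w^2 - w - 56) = (w^2 - 7*w - 8)/(w + 7)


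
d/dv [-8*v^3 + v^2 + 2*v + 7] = -24*v^2 + 2*v + 2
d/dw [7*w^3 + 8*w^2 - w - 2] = 21*w^2 + 16*w - 1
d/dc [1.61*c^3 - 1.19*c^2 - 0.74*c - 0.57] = 4.83*c^2 - 2.38*c - 0.74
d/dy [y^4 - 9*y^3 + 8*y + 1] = 4*y^3 - 27*y^2 + 8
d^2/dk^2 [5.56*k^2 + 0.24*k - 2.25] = 11.1200000000000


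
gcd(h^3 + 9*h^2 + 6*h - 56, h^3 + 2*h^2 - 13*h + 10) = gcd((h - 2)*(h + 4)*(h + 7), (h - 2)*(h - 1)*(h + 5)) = h - 2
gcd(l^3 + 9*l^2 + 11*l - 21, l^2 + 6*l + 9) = l + 3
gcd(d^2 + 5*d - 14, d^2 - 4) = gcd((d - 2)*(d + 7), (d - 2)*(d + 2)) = d - 2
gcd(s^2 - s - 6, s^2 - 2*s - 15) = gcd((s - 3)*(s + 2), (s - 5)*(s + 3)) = 1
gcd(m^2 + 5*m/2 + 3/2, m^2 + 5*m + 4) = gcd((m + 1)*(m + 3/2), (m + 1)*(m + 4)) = m + 1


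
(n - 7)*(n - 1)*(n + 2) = n^3 - 6*n^2 - 9*n + 14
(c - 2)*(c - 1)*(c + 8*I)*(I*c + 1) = I*c^4 - 7*c^3 - 3*I*c^3 + 21*c^2 + 10*I*c^2 - 14*c - 24*I*c + 16*I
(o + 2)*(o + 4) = o^2 + 6*o + 8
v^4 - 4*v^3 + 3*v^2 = v^2*(v - 3)*(v - 1)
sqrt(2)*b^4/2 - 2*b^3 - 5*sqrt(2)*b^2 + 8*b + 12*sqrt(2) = (b - 2)*(b - 3*sqrt(2))*(b + sqrt(2))*(sqrt(2)*b/2 + sqrt(2))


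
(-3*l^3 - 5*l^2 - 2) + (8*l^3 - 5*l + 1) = 5*l^3 - 5*l^2 - 5*l - 1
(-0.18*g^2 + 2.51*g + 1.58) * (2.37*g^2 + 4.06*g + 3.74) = -0.4266*g^4 + 5.2179*g^3 + 13.262*g^2 + 15.8022*g + 5.9092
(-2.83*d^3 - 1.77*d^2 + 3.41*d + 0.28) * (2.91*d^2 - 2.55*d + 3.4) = -8.2353*d^5 + 2.0658*d^4 + 4.8146*d^3 - 13.8987*d^2 + 10.88*d + 0.952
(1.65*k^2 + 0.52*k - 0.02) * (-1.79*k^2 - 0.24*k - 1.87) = -2.9535*k^4 - 1.3268*k^3 - 3.1745*k^2 - 0.9676*k + 0.0374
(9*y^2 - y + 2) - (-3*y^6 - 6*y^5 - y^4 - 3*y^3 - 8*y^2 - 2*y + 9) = 3*y^6 + 6*y^5 + y^4 + 3*y^3 + 17*y^2 + y - 7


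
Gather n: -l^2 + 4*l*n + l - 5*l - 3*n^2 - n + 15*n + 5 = -l^2 - 4*l - 3*n^2 + n*(4*l + 14) + 5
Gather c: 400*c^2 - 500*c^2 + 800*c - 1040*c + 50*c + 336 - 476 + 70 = -100*c^2 - 190*c - 70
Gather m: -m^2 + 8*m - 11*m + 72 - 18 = -m^2 - 3*m + 54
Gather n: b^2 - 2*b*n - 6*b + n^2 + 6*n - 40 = b^2 - 6*b + n^2 + n*(6 - 2*b) - 40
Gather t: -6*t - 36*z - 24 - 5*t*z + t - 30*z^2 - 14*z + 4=t*(-5*z - 5) - 30*z^2 - 50*z - 20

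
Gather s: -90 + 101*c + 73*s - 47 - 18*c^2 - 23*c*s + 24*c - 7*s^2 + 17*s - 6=-18*c^2 + 125*c - 7*s^2 + s*(90 - 23*c) - 143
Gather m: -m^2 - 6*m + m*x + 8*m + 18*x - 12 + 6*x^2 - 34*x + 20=-m^2 + m*(x + 2) + 6*x^2 - 16*x + 8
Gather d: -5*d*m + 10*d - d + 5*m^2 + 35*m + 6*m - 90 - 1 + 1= d*(9 - 5*m) + 5*m^2 + 41*m - 90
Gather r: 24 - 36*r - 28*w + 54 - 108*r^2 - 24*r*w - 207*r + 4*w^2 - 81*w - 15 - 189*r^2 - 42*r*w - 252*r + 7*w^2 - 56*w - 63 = -297*r^2 + r*(-66*w - 495) + 11*w^2 - 165*w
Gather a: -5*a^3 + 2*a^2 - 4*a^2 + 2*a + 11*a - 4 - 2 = -5*a^3 - 2*a^2 + 13*a - 6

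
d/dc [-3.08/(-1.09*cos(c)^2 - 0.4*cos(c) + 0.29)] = (6.7144*cos(c) + 1.232)*sin(c)/(1.09*cos(c)^2 + 0.4*cos(c) - 0.29)^2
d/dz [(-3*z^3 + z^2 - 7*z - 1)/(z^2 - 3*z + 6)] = (-3*z^4 + 18*z^3 - 50*z^2 + 14*z - 45)/(z^4 - 6*z^3 + 21*z^2 - 36*z + 36)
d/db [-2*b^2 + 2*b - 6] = 2 - 4*b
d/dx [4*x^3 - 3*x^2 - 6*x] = 12*x^2 - 6*x - 6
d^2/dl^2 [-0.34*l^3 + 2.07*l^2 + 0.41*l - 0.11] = 4.14 - 2.04*l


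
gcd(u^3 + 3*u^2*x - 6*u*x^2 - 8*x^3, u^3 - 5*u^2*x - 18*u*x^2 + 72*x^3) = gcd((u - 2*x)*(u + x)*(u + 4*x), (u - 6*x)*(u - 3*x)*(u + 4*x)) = u + 4*x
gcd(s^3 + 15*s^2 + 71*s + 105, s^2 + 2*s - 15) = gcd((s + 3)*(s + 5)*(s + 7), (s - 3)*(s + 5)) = s + 5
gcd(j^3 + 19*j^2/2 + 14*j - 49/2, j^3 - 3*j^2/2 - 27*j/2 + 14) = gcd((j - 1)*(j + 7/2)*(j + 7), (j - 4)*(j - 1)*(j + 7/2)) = j^2 + 5*j/2 - 7/2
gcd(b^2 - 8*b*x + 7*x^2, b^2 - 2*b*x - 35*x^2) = -b + 7*x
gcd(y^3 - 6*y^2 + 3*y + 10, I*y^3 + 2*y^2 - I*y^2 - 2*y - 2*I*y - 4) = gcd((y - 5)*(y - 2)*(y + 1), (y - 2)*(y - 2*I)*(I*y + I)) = y^2 - y - 2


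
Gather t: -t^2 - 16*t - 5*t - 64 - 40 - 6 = -t^2 - 21*t - 110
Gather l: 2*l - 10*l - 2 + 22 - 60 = -8*l - 40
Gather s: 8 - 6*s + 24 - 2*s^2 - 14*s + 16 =-2*s^2 - 20*s + 48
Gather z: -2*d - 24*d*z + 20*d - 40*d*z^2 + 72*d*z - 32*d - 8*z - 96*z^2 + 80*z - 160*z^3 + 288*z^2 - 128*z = -14*d - 160*z^3 + z^2*(192 - 40*d) + z*(48*d - 56)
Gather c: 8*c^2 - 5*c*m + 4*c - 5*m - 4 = 8*c^2 + c*(4 - 5*m) - 5*m - 4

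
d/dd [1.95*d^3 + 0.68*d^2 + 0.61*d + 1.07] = 5.85*d^2 + 1.36*d + 0.61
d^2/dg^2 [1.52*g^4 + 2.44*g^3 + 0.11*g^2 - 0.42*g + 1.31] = 18.24*g^2 + 14.64*g + 0.22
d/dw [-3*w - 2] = -3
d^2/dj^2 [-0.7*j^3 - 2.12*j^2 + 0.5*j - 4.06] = -4.2*j - 4.24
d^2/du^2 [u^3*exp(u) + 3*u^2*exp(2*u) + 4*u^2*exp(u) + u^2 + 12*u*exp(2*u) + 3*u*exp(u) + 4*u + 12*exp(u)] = u^3*exp(u) + 12*u^2*exp(2*u) + 10*u^2*exp(u) + 72*u*exp(2*u) + 25*u*exp(u) + 54*exp(2*u) + 26*exp(u) + 2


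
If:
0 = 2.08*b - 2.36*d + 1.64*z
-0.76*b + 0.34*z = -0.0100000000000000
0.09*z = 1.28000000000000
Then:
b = 6.38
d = 15.50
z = 14.22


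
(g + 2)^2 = g^2 + 4*g + 4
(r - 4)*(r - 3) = r^2 - 7*r + 12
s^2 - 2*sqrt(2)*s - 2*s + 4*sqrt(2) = (s - 2)*(s - 2*sqrt(2))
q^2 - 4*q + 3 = (q - 3)*(q - 1)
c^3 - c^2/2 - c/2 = c*(c - 1)*(c + 1/2)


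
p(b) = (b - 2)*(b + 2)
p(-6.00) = 32.00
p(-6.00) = 32.00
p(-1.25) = -2.44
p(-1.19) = -2.58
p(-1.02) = -2.96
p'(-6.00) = -12.00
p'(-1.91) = -3.82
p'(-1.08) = -2.16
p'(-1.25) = -2.50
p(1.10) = -2.79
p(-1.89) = -0.43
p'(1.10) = 2.20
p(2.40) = 1.76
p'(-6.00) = -12.00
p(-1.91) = -0.35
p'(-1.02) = -2.04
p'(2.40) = 4.80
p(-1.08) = -2.83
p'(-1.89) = -3.78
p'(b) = 2*b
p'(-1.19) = -2.38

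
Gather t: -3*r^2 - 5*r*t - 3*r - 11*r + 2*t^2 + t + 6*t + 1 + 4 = -3*r^2 - 14*r + 2*t^2 + t*(7 - 5*r) + 5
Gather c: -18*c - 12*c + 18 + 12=30 - 30*c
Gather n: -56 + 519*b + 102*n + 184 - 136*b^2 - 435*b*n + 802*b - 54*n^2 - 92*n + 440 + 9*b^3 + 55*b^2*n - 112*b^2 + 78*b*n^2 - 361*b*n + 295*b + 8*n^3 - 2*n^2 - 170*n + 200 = 9*b^3 - 248*b^2 + 1616*b + 8*n^3 + n^2*(78*b - 56) + n*(55*b^2 - 796*b - 160) + 768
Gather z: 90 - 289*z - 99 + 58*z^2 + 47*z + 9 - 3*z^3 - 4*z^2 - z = -3*z^3 + 54*z^2 - 243*z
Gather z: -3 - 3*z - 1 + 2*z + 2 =-z - 2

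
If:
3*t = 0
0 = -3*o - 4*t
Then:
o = 0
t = 0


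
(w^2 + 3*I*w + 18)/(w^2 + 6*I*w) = (w - 3*I)/w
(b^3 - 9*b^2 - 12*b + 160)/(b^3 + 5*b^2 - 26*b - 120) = (b - 8)/(b + 6)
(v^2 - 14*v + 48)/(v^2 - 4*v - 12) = (v - 8)/(v + 2)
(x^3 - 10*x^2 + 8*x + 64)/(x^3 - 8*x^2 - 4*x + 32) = (x - 4)/(x - 2)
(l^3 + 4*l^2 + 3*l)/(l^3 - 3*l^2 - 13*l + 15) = l*(l + 1)/(l^2 - 6*l + 5)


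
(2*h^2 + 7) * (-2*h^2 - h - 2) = -4*h^4 - 2*h^3 - 18*h^2 - 7*h - 14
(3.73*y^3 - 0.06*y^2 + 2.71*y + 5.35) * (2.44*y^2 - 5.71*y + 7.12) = 9.1012*y^5 - 21.4447*y^4 + 33.5126*y^3 - 2.8473*y^2 - 11.2533*y + 38.092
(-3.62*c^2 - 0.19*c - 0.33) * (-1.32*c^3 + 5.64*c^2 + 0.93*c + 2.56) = 4.7784*c^5 - 20.166*c^4 - 4.0026*c^3 - 11.3051*c^2 - 0.7933*c - 0.8448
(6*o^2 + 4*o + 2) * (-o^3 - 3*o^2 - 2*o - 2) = -6*o^5 - 22*o^4 - 26*o^3 - 26*o^2 - 12*o - 4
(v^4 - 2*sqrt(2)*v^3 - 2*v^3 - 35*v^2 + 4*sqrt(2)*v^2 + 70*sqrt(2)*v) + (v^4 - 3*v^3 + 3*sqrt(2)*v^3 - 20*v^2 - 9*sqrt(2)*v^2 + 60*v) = 2*v^4 - 5*v^3 + sqrt(2)*v^3 - 55*v^2 - 5*sqrt(2)*v^2 + 60*v + 70*sqrt(2)*v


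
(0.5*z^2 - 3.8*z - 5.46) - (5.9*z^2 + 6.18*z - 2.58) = -5.4*z^2 - 9.98*z - 2.88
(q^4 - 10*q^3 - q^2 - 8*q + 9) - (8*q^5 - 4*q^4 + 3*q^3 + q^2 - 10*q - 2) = -8*q^5 + 5*q^4 - 13*q^3 - 2*q^2 + 2*q + 11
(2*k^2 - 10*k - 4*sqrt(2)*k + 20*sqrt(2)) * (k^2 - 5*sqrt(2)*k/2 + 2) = 2*k^4 - 9*sqrt(2)*k^3 - 10*k^3 + 24*k^2 + 45*sqrt(2)*k^2 - 120*k - 8*sqrt(2)*k + 40*sqrt(2)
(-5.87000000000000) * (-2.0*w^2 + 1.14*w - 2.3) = 11.74*w^2 - 6.6918*w + 13.501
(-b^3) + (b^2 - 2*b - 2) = -b^3 + b^2 - 2*b - 2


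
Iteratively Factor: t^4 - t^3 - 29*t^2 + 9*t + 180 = (t - 3)*(t^3 + 2*t^2 - 23*t - 60) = (t - 3)*(t + 3)*(t^2 - t - 20) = (t - 5)*(t - 3)*(t + 3)*(t + 4)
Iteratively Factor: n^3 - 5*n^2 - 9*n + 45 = (n - 3)*(n^2 - 2*n - 15) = (n - 5)*(n - 3)*(n + 3)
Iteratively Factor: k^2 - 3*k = (k - 3)*(k)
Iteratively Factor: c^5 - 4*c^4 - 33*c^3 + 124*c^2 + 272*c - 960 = (c + 4)*(c^4 - 8*c^3 - c^2 + 128*c - 240) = (c - 3)*(c + 4)*(c^3 - 5*c^2 - 16*c + 80) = (c - 3)*(c + 4)^2*(c^2 - 9*c + 20) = (c - 5)*(c - 3)*(c + 4)^2*(c - 4)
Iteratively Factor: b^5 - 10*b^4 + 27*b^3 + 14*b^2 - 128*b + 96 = (b - 3)*(b^4 - 7*b^3 + 6*b^2 + 32*b - 32) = (b - 3)*(b - 1)*(b^3 - 6*b^2 + 32) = (b - 4)*(b - 3)*(b - 1)*(b^2 - 2*b - 8) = (b - 4)^2*(b - 3)*(b - 1)*(b + 2)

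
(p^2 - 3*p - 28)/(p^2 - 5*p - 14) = (p + 4)/(p + 2)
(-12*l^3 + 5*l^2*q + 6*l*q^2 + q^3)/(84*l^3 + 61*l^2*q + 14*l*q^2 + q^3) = (-l + q)/(7*l + q)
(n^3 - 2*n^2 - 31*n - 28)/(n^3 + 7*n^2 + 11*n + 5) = (n^2 - 3*n - 28)/(n^2 + 6*n + 5)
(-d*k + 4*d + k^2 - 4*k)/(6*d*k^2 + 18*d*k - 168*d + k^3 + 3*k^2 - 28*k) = (-d + k)/(6*d*k + 42*d + k^2 + 7*k)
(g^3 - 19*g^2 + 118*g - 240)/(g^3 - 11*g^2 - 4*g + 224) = (g^2 - 11*g + 30)/(g^2 - 3*g - 28)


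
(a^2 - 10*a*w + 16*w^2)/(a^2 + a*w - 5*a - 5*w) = (a^2 - 10*a*w + 16*w^2)/(a^2 + a*w - 5*a - 5*w)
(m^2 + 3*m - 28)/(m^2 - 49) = (m - 4)/(m - 7)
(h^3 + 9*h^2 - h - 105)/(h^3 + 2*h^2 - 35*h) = (h^2 + 2*h - 15)/(h*(h - 5))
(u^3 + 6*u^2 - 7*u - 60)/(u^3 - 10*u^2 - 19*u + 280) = (u^2 + u - 12)/(u^2 - 15*u + 56)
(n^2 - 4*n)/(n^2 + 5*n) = (n - 4)/(n + 5)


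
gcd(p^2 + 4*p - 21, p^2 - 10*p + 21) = p - 3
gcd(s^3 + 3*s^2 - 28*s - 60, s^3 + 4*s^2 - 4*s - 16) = s + 2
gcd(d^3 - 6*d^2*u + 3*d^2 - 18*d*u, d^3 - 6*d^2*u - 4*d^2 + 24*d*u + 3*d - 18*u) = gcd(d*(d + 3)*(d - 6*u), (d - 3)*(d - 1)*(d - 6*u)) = -d + 6*u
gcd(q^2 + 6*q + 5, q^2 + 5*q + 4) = q + 1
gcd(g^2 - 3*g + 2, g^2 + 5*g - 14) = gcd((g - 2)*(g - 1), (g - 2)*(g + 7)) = g - 2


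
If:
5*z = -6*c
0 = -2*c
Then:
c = 0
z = 0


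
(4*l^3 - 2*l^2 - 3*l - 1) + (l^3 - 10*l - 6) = 5*l^3 - 2*l^2 - 13*l - 7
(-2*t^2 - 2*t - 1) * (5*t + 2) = -10*t^3 - 14*t^2 - 9*t - 2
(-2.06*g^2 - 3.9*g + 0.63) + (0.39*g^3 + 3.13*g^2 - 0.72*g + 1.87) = 0.39*g^3 + 1.07*g^2 - 4.62*g + 2.5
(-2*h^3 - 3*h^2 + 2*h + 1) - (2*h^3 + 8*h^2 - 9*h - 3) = -4*h^3 - 11*h^2 + 11*h + 4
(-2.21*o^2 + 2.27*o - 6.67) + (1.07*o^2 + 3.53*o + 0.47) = -1.14*o^2 + 5.8*o - 6.2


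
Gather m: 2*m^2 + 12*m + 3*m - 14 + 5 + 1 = 2*m^2 + 15*m - 8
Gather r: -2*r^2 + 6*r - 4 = -2*r^2 + 6*r - 4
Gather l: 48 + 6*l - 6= 6*l + 42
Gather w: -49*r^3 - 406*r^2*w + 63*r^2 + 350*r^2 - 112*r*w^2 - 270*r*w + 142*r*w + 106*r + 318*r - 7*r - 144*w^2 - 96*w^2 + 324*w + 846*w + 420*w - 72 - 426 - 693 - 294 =-49*r^3 + 413*r^2 + 417*r + w^2*(-112*r - 240) + w*(-406*r^2 - 128*r + 1590) - 1485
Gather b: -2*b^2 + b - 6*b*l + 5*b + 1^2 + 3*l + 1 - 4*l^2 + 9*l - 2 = -2*b^2 + b*(6 - 6*l) - 4*l^2 + 12*l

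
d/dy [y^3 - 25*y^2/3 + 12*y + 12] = 3*y^2 - 50*y/3 + 12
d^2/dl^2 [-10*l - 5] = 0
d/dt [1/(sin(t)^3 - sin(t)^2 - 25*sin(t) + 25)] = (-3*sin(t)^2 + 2*sin(t) + 25)*cos(t)/(sin(t)^3 - sin(t)^2 - 25*sin(t) + 25)^2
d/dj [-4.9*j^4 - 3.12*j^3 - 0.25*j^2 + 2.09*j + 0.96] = -19.6*j^3 - 9.36*j^2 - 0.5*j + 2.09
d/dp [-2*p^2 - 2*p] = -4*p - 2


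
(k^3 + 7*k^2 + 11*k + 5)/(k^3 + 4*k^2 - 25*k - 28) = (k^2 + 6*k + 5)/(k^2 + 3*k - 28)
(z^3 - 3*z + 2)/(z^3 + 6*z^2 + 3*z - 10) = (z - 1)/(z + 5)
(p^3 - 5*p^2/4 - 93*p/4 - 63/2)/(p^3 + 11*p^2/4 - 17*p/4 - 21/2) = (p - 6)/(p - 2)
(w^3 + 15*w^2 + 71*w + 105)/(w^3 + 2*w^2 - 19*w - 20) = (w^2 + 10*w + 21)/(w^2 - 3*w - 4)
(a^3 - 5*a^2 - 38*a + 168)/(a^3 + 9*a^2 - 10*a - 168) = (a - 7)/(a + 7)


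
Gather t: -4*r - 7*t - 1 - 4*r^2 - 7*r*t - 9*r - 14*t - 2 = -4*r^2 - 13*r + t*(-7*r - 21) - 3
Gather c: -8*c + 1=1 - 8*c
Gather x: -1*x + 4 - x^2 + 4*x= -x^2 + 3*x + 4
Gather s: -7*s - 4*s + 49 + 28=77 - 11*s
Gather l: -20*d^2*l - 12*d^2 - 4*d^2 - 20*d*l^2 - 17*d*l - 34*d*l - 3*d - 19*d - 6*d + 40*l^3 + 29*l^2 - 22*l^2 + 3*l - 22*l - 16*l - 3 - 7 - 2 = -16*d^2 - 28*d + 40*l^3 + l^2*(7 - 20*d) + l*(-20*d^2 - 51*d - 35) - 12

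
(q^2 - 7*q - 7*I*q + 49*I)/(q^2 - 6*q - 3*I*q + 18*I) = (q^2 - 7*q - 7*I*q + 49*I)/(q^2 - 6*q - 3*I*q + 18*I)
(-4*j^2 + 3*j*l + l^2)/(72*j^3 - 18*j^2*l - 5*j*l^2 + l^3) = (-j + l)/(18*j^2 - 9*j*l + l^2)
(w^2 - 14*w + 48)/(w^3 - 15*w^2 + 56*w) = (w - 6)/(w*(w - 7))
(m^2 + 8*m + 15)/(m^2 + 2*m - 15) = (m + 3)/(m - 3)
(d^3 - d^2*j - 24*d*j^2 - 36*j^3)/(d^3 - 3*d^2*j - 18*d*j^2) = (d + 2*j)/d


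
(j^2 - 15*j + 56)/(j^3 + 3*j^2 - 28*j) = (j^2 - 15*j + 56)/(j*(j^2 + 3*j - 28))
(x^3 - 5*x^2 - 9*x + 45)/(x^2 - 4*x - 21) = (x^2 - 8*x + 15)/(x - 7)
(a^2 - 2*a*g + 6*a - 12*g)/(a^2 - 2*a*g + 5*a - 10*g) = (a + 6)/(a + 5)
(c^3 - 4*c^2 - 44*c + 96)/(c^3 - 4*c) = (c^2 - 2*c - 48)/(c*(c + 2))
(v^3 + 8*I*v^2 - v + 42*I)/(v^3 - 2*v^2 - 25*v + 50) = (v^3 + 8*I*v^2 - v + 42*I)/(v^3 - 2*v^2 - 25*v + 50)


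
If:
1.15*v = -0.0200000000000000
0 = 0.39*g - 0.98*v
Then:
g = -0.04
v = -0.02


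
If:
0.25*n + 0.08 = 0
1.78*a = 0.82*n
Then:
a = -0.15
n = -0.32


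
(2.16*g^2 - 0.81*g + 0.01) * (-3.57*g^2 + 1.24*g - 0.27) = -7.7112*g^4 + 5.5701*g^3 - 1.6233*g^2 + 0.2311*g - 0.0027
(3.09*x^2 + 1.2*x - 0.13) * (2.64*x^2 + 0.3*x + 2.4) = 8.1576*x^4 + 4.095*x^3 + 7.4328*x^2 + 2.841*x - 0.312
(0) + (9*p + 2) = 9*p + 2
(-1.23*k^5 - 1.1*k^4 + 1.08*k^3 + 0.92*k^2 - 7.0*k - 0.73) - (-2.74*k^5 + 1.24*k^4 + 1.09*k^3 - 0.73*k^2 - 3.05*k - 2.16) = 1.51*k^5 - 2.34*k^4 - 0.01*k^3 + 1.65*k^2 - 3.95*k + 1.43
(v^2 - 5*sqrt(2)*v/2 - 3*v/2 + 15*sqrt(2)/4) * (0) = 0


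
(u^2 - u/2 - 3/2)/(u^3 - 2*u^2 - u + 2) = (u - 3/2)/(u^2 - 3*u + 2)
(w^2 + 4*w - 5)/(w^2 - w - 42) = (-w^2 - 4*w + 5)/(-w^2 + w + 42)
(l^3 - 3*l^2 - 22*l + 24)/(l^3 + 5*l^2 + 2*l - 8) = (l - 6)/(l + 2)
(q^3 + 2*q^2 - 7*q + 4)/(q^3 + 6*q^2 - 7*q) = (q^2 + 3*q - 4)/(q*(q + 7))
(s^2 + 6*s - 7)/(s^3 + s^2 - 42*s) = (s - 1)/(s*(s - 6))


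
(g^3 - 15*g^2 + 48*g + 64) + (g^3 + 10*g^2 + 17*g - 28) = 2*g^3 - 5*g^2 + 65*g + 36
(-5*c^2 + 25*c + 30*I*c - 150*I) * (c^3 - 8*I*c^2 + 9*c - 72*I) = -5*c^5 + 25*c^4 + 70*I*c^4 + 195*c^3 - 350*I*c^3 - 975*c^2 + 630*I*c^2 + 2160*c - 3150*I*c - 10800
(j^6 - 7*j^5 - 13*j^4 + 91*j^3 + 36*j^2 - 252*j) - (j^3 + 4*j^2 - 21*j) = j^6 - 7*j^5 - 13*j^4 + 90*j^3 + 32*j^2 - 231*j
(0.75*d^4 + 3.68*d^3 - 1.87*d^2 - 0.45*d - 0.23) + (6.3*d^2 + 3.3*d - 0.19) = 0.75*d^4 + 3.68*d^3 + 4.43*d^2 + 2.85*d - 0.42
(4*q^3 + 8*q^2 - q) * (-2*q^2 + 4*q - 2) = -8*q^5 + 26*q^3 - 20*q^2 + 2*q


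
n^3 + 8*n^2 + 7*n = n*(n + 1)*(n + 7)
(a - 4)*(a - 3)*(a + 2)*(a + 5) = a^4 - 27*a^2 + 14*a + 120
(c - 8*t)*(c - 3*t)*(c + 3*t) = c^3 - 8*c^2*t - 9*c*t^2 + 72*t^3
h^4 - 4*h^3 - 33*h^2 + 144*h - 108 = (h - 6)*(h - 3)*(h - 1)*(h + 6)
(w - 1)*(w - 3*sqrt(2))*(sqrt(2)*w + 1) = sqrt(2)*w^3 - 5*w^2 - sqrt(2)*w^2 - 3*sqrt(2)*w + 5*w + 3*sqrt(2)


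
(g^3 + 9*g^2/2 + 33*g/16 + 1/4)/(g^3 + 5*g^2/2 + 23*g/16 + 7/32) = 2*(4*g^2 + 17*g + 4)/(8*g^2 + 18*g + 7)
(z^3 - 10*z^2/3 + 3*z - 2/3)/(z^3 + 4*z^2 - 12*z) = (3*z^2 - 4*z + 1)/(3*z*(z + 6))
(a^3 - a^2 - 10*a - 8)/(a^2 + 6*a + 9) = (a^3 - a^2 - 10*a - 8)/(a^2 + 6*a + 9)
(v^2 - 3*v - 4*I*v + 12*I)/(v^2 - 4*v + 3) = (v - 4*I)/(v - 1)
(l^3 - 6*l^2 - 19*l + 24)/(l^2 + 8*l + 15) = (l^2 - 9*l + 8)/(l + 5)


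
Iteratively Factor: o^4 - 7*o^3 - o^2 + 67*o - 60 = (o + 3)*(o^3 - 10*o^2 + 29*o - 20) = (o - 5)*(o + 3)*(o^2 - 5*o + 4) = (o - 5)*(o - 1)*(o + 3)*(o - 4)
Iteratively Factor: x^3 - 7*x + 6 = (x + 3)*(x^2 - 3*x + 2) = (x - 1)*(x + 3)*(x - 2)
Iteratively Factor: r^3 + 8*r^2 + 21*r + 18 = (r + 3)*(r^2 + 5*r + 6) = (r + 3)^2*(r + 2)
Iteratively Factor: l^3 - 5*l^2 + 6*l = (l - 3)*(l^2 - 2*l) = l*(l - 3)*(l - 2)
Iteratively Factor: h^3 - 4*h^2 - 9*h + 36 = (h - 4)*(h^2 - 9) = (h - 4)*(h - 3)*(h + 3)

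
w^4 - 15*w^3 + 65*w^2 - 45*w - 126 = (w - 7)*(w - 6)*(w - 3)*(w + 1)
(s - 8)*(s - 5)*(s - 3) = s^3 - 16*s^2 + 79*s - 120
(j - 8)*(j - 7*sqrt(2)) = j^2 - 7*sqrt(2)*j - 8*j + 56*sqrt(2)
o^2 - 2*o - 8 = (o - 4)*(o + 2)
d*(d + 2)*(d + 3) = d^3 + 5*d^2 + 6*d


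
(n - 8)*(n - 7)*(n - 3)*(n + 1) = n^4 - 17*n^3 + 83*n^2 - 67*n - 168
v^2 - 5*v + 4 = (v - 4)*(v - 1)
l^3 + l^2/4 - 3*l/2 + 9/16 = (l - 3/4)*(l - 1/2)*(l + 3/2)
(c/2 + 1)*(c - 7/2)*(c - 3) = c^3/2 - 9*c^2/4 - 5*c/4 + 21/2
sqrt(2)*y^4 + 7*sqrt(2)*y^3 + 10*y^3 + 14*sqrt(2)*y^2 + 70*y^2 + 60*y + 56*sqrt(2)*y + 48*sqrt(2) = (y + 6)*(y + sqrt(2))*(y + 4*sqrt(2))*(sqrt(2)*y + sqrt(2))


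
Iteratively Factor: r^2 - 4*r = (r - 4)*(r)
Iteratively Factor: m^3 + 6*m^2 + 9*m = (m + 3)*(m^2 + 3*m) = (m + 3)^2*(m)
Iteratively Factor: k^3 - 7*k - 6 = (k + 1)*(k^2 - k - 6) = (k + 1)*(k + 2)*(k - 3)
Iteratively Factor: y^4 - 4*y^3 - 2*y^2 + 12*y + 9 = (y + 1)*(y^3 - 5*y^2 + 3*y + 9) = (y + 1)^2*(y^2 - 6*y + 9) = (y - 3)*(y + 1)^2*(y - 3)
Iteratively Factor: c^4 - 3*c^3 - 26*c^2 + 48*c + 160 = (c - 5)*(c^3 + 2*c^2 - 16*c - 32) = (c - 5)*(c + 2)*(c^2 - 16) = (c - 5)*(c + 2)*(c + 4)*(c - 4)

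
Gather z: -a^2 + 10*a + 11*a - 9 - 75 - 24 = -a^2 + 21*a - 108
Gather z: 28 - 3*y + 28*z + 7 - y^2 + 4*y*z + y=-y^2 - 2*y + z*(4*y + 28) + 35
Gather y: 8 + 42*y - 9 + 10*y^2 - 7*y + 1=10*y^2 + 35*y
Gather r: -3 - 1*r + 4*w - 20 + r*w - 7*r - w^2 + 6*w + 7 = r*(w - 8) - w^2 + 10*w - 16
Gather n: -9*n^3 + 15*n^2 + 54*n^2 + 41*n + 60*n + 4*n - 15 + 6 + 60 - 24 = -9*n^3 + 69*n^2 + 105*n + 27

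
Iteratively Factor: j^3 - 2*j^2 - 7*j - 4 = (j + 1)*(j^2 - 3*j - 4) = (j + 1)^2*(j - 4)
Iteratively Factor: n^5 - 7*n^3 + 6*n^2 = (n)*(n^4 - 7*n^2 + 6*n) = n*(n - 2)*(n^3 + 2*n^2 - 3*n) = n*(n - 2)*(n + 3)*(n^2 - n) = n*(n - 2)*(n - 1)*(n + 3)*(n)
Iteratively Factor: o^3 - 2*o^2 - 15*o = (o - 5)*(o^2 + 3*o) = o*(o - 5)*(o + 3)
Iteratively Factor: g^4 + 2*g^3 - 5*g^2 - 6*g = (g - 2)*(g^3 + 4*g^2 + 3*g) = (g - 2)*(g + 1)*(g^2 + 3*g) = (g - 2)*(g + 1)*(g + 3)*(g)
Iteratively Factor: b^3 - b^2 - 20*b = (b)*(b^2 - b - 20) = b*(b - 5)*(b + 4)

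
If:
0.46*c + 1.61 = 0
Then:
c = -3.50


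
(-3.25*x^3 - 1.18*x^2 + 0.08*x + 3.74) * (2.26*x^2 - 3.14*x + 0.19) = -7.345*x^5 + 7.5382*x^4 + 3.2685*x^3 + 7.977*x^2 - 11.7284*x + 0.7106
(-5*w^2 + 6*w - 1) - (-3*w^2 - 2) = -2*w^2 + 6*w + 1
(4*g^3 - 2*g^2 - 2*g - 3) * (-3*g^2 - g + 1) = -12*g^5 + 2*g^4 + 12*g^3 + 9*g^2 + g - 3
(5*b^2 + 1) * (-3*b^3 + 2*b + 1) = -15*b^5 + 7*b^3 + 5*b^2 + 2*b + 1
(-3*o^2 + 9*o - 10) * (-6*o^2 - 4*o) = 18*o^4 - 42*o^3 + 24*o^2 + 40*o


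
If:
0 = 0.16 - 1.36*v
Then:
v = 0.12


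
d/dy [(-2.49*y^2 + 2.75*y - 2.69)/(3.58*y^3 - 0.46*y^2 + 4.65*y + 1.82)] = (8.9142*y^4 - 19.69*y^3 + 18.5771*y^2 - 11.5384*y + 17.5135)/(12.8164*y^6 - 3.2936*y^5 + 33.5056*y^4 + 8.7532*y^3 + 19.9481*y^2 + 16.926*y + 3.3124)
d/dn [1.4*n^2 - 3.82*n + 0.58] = 2.8*n - 3.82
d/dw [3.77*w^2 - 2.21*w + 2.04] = 7.54*w - 2.21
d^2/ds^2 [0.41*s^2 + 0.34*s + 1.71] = 0.820000000000000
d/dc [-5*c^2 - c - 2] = -10*c - 1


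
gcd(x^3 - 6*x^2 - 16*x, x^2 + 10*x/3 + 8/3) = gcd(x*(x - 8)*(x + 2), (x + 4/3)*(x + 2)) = x + 2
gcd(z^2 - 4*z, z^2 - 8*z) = z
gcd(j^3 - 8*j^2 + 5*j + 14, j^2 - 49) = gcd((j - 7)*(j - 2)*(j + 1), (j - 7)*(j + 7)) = j - 7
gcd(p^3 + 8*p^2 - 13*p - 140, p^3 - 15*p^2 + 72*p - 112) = p - 4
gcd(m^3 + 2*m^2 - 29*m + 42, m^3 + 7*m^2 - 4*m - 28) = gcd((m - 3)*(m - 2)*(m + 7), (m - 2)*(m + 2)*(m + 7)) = m^2 + 5*m - 14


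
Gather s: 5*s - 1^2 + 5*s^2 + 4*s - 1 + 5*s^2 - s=10*s^2 + 8*s - 2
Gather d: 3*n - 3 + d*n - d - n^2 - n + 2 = d*(n - 1) - n^2 + 2*n - 1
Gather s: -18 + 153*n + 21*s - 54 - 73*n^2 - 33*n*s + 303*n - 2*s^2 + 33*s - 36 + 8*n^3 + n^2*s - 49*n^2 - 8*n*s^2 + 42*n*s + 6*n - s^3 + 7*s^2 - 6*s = 8*n^3 - 122*n^2 + 462*n - s^3 + s^2*(5 - 8*n) + s*(n^2 + 9*n + 48) - 108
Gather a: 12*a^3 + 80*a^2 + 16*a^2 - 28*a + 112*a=12*a^3 + 96*a^2 + 84*a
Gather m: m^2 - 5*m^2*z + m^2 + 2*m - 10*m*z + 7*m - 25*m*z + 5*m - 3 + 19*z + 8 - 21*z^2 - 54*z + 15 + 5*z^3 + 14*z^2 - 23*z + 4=m^2*(2 - 5*z) + m*(14 - 35*z) + 5*z^3 - 7*z^2 - 58*z + 24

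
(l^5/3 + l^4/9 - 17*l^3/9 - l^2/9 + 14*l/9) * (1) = l^5/3 + l^4/9 - 17*l^3/9 - l^2/9 + 14*l/9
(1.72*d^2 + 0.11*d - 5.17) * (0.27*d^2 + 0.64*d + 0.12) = 0.4644*d^4 + 1.1305*d^3 - 1.1191*d^2 - 3.2956*d - 0.6204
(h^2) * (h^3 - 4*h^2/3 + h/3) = h^5 - 4*h^4/3 + h^3/3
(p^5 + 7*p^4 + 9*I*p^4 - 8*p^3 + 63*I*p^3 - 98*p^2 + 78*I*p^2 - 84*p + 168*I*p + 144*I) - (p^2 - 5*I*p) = p^5 + 7*p^4 + 9*I*p^4 - 8*p^3 + 63*I*p^3 - 99*p^2 + 78*I*p^2 - 84*p + 173*I*p + 144*I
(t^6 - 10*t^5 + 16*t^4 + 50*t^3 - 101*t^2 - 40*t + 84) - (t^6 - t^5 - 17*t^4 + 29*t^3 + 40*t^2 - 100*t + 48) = -9*t^5 + 33*t^4 + 21*t^3 - 141*t^2 + 60*t + 36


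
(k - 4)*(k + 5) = k^2 + k - 20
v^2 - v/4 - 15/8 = (v - 3/2)*(v + 5/4)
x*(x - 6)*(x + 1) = x^3 - 5*x^2 - 6*x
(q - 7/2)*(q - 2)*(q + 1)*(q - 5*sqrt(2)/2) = q^4 - 9*q^3/2 - 5*sqrt(2)*q^3/2 + 3*q^2/2 + 45*sqrt(2)*q^2/4 - 15*sqrt(2)*q/4 + 7*q - 35*sqrt(2)/2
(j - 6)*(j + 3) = j^2 - 3*j - 18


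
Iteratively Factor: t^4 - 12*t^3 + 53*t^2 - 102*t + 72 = (t - 2)*(t^3 - 10*t^2 + 33*t - 36) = (t - 4)*(t - 2)*(t^2 - 6*t + 9) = (t - 4)*(t - 3)*(t - 2)*(t - 3)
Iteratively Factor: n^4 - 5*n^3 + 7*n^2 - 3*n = (n)*(n^3 - 5*n^2 + 7*n - 3) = n*(n - 3)*(n^2 - 2*n + 1) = n*(n - 3)*(n - 1)*(n - 1)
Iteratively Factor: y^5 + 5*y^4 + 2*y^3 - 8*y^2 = (y + 2)*(y^4 + 3*y^3 - 4*y^2) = y*(y + 2)*(y^3 + 3*y^2 - 4*y) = y^2*(y + 2)*(y^2 + 3*y - 4) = y^2*(y + 2)*(y + 4)*(y - 1)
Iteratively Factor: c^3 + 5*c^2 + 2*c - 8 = (c - 1)*(c^2 + 6*c + 8) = (c - 1)*(c + 4)*(c + 2)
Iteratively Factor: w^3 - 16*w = (w + 4)*(w^2 - 4*w) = w*(w + 4)*(w - 4)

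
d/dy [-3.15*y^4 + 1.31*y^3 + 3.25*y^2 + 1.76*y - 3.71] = -12.6*y^3 + 3.93*y^2 + 6.5*y + 1.76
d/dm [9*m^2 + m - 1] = 18*m + 1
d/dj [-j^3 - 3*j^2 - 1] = 3*j*(-j - 2)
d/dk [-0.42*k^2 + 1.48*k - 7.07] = 1.48 - 0.84*k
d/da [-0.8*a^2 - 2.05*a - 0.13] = -1.6*a - 2.05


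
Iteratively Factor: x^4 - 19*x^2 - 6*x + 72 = (x - 2)*(x^3 + 2*x^2 - 15*x - 36) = (x - 4)*(x - 2)*(x^2 + 6*x + 9) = (x - 4)*(x - 2)*(x + 3)*(x + 3)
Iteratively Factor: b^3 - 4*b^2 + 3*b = (b - 1)*(b^2 - 3*b) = (b - 3)*(b - 1)*(b)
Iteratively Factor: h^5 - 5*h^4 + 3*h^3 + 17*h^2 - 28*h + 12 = (h + 2)*(h^4 - 7*h^3 + 17*h^2 - 17*h + 6) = (h - 1)*(h + 2)*(h^3 - 6*h^2 + 11*h - 6) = (h - 1)^2*(h + 2)*(h^2 - 5*h + 6) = (h - 3)*(h - 1)^2*(h + 2)*(h - 2)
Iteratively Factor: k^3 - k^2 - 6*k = (k)*(k^2 - k - 6) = k*(k - 3)*(k + 2)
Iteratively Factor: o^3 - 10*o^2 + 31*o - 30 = (o - 5)*(o^2 - 5*o + 6) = (o - 5)*(o - 2)*(o - 3)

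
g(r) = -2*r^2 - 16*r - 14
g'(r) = -4*r - 16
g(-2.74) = 14.82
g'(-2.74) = -5.04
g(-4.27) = 17.85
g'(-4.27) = 1.08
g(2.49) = -66.24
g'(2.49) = -25.96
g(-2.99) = 15.96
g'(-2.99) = -4.04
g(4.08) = -112.57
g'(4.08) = -32.32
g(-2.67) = 14.46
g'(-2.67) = -5.32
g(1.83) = -49.98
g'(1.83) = -23.32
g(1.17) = -35.46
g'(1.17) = -20.68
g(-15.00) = -224.00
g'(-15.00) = 44.00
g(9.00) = -320.00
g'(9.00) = -52.00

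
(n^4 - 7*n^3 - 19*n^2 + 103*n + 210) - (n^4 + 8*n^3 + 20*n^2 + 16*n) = -15*n^3 - 39*n^2 + 87*n + 210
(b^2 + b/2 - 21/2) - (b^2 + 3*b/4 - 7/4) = -b/4 - 35/4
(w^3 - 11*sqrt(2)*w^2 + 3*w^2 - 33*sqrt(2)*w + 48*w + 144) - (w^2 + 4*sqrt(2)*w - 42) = w^3 - 11*sqrt(2)*w^2 + 2*w^2 - 37*sqrt(2)*w + 48*w + 186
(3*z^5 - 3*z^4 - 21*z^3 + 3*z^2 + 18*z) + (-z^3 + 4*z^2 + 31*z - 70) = 3*z^5 - 3*z^4 - 22*z^3 + 7*z^2 + 49*z - 70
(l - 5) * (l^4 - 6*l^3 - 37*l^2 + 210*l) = l^5 - 11*l^4 - 7*l^3 + 395*l^2 - 1050*l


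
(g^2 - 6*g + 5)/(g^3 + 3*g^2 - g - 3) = (g - 5)/(g^2 + 4*g + 3)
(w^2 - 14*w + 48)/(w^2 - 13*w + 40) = (w - 6)/(w - 5)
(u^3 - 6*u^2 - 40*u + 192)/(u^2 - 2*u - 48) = u - 4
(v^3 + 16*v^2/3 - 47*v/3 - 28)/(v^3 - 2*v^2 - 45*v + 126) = (v + 4/3)/(v - 6)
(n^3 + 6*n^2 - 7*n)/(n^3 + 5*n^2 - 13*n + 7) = n/(n - 1)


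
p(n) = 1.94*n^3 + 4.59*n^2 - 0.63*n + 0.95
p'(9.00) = 553.41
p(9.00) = 1781.33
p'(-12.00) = 727.29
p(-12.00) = -2682.85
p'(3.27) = 91.62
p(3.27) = 115.80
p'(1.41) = 23.88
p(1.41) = 14.63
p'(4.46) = 156.08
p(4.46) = 261.55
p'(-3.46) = 37.28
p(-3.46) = -22.28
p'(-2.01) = 4.43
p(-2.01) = 5.01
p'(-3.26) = 31.30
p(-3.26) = -15.43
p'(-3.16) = 28.48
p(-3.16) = -12.44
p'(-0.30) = -2.86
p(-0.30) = 1.50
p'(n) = 5.82*n^2 + 9.18*n - 0.63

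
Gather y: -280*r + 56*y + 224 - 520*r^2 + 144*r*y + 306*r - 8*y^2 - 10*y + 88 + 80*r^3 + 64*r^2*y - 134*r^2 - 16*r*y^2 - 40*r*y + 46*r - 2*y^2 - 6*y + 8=80*r^3 - 654*r^2 + 72*r + y^2*(-16*r - 10) + y*(64*r^2 + 104*r + 40) + 320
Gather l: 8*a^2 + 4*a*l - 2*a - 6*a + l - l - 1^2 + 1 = 8*a^2 + 4*a*l - 8*a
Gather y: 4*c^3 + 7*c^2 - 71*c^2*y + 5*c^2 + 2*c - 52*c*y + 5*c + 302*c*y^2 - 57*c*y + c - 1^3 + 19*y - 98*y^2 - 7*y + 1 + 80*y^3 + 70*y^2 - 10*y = 4*c^3 + 12*c^2 + 8*c + 80*y^3 + y^2*(302*c - 28) + y*(-71*c^2 - 109*c + 2)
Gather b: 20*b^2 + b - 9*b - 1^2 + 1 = 20*b^2 - 8*b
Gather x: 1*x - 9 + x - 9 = 2*x - 18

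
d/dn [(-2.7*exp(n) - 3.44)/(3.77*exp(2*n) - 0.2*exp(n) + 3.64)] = (10.179*exp(2*n) + 25.9376*exp(n) - 10.516)*exp(n)/(14.2129*exp(4*n) - 1.508*exp(3*n) + 27.4856*exp(2*n) - 1.456*exp(n) + 13.2496)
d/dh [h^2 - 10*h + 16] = 2*h - 10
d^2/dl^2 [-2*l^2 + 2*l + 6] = -4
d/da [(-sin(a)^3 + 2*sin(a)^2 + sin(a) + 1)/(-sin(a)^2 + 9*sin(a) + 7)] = (sin(a)^4 - 18*sin(a)^3 - 2*sin(a)^2 + 30*sin(a) - 2)*cos(a)/(sin(a)^2 - 9*sin(a) - 7)^2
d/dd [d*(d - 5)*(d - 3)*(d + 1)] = 4*d^3 - 21*d^2 + 14*d + 15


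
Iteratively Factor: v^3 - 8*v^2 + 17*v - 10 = (v - 5)*(v^2 - 3*v + 2) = (v - 5)*(v - 2)*(v - 1)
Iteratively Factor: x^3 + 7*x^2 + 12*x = (x + 4)*(x^2 + 3*x) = (x + 3)*(x + 4)*(x)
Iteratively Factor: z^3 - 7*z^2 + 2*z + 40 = (z - 4)*(z^2 - 3*z - 10) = (z - 4)*(z + 2)*(z - 5)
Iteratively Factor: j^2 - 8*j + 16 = (j - 4)*(j - 4)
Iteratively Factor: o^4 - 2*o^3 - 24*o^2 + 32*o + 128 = (o - 4)*(o^3 + 2*o^2 - 16*o - 32) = (o - 4)^2*(o^2 + 6*o + 8) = (o - 4)^2*(o + 2)*(o + 4)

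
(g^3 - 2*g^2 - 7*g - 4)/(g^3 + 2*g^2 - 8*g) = (g^3 - 2*g^2 - 7*g - 4)/(g*(g^2 + 2*g - 8))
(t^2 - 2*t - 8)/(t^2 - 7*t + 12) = (t + 2)/(t - 3)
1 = 1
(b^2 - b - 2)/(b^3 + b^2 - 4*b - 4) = 1/(b + 2)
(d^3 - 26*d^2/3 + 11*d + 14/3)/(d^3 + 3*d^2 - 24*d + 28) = (3*d^2 - 20*d - 7)/(3*(d^2 + 5*d - 14))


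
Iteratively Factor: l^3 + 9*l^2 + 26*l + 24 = (l + 2)*(l^2 + 7*l + 12) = (l + 2)*(l + 3)*(l + 4)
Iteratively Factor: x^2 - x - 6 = (x + 2)*(x - 3)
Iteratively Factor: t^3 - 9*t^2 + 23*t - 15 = (t - 3)*(t^2 - 6*t + 5) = (t - 5)*(t - 3)*(t - 1)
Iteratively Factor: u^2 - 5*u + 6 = (u - 3)*(u - 2)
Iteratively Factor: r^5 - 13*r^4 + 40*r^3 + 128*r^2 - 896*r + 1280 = (r - 4)*(r^4 - 9*r^3 + 4*r^2 + 144*r - 320) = (r - 4)*(r + 4)*(r^3 - 13*r^2 + 56*r - 80) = (r - 4)^2*(r + 4)*(r^2 - 9*r + 20) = (r - 5)*(r - 4)^2*(r + 4)*(r - 4)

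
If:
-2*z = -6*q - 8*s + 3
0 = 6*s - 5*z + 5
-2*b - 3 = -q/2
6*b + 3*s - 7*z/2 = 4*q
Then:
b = -73/17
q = -190/17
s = 875/68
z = 559/34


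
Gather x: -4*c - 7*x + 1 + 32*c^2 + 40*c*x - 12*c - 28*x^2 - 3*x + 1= 32*c^2 - 16*c - 28*x^2 + x*(40*c - 10) + 2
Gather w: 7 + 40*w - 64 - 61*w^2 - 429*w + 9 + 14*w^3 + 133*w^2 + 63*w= 14*w^3 + 72*w^2 - 326*w - 48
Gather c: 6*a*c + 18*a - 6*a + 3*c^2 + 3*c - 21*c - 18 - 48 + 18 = 12*a + 3*c^2 + c*(6*a - 18) - 48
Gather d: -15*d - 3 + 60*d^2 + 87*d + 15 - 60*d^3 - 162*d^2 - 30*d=-60*d^3 - 102*d^2 + 42*d + 12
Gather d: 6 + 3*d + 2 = 3*d + 8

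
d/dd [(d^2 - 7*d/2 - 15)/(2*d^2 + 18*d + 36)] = (25*d^2 + 132*d + 144)/(4*(d^4 + 18*d^3 + 117*d^2 + 324*d + 324))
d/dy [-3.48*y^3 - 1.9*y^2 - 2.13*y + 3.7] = -10.44*y^2 - 3.8*y - 2.13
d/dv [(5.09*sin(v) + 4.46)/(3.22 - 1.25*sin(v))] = 21.9648*cos(v)/(1.25*sin(v) - 3.22)^2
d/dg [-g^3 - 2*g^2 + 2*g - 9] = -3*g^2 - 4*g + 2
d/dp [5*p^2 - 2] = 10*p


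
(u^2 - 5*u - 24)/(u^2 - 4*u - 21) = (u - 8)/(u - 7)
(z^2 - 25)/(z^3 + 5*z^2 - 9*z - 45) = (z - 5)/(z^2 - 9)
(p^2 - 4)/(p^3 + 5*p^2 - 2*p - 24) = (p + 2)/(p^2 + 7*p + 12)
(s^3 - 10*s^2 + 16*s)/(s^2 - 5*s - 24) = s*(s - 2)/(s + 3)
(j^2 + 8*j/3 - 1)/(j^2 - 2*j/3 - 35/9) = 3*(-3*j^2 - 8*j + 3)/(-9*j^2 + 6*j + 35)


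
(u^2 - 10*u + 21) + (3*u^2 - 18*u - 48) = 4*u^2 - 28*u - 27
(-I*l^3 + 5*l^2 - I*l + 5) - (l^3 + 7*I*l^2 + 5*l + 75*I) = -l^3 - I*l^3 + 5*l^2 - 7*I*l^2 - 5*l - I*l + 5 - 75*I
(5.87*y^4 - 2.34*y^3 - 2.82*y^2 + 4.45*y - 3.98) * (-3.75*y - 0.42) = -22.0125*y^5 + 6.3096*y^4 + 11.5578*y^3 - 15.5031*y^2 + 13.056*y + 1.6716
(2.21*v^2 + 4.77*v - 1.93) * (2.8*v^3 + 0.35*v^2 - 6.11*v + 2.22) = 6.188*v^5 + 14.1295*v^4 - 17.2376*v^3 - 24.914*v^2 + 22.3817*v - 4.2846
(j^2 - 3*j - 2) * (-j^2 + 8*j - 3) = -j^4 + 11*j^3 - 25*j^2 - 7*j + 6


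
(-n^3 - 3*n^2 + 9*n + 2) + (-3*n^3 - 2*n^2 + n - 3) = -4*n^3 - 5*n^2 + 10*n - 1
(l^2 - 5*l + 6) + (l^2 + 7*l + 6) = 2*l^2 + 2*l + 12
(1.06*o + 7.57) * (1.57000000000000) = 1.6642*o + 11.8849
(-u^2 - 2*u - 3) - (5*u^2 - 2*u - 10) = 7 - 6*u^2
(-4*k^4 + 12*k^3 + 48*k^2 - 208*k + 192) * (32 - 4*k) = 16*k^5 - 176*k^4 + 192*k^3 + 2368*k^2 - 7424*k + 6144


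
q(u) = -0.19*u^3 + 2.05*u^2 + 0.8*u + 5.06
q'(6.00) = 4.88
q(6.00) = 42.62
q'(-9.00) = -82.27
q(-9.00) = 302.42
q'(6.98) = 1.65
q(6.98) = 45.91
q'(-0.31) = -0.53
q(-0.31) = 5.01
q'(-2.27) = -11.44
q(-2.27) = 16.03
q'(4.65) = 7.54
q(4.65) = 34.00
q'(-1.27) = -5.33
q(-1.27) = 7.74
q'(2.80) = 7.81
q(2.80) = 19.20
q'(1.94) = 6.61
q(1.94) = 12.94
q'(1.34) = 5.27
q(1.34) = 9.36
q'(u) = -0.57*u^2 + 4.1*u + 0.8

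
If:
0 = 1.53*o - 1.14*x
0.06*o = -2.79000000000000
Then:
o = -46.50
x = -62.41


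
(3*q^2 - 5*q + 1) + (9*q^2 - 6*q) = 12*q^2 - 11*q + 1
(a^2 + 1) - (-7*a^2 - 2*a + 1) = 8*a^2 + 2*a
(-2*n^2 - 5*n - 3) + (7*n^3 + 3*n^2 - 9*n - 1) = 7*n^3 + n^2 - 14*n - 4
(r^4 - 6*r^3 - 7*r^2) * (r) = r^5 - 6*r^4 - 7*r^3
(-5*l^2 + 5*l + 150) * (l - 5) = -5*l^3 + 30*l^2 + 125*l - 750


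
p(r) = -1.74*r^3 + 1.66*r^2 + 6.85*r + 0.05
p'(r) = -5.22*r^2 + 3.32*r + 6.85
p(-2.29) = 13.96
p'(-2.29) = -28.13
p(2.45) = 1.21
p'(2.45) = -16.35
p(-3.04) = 43.45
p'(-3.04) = -51.48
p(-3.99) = 109.67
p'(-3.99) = -89.50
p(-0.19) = -1.18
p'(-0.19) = 6.03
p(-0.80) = -3.48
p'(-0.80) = 0.85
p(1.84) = 7.43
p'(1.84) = -4.71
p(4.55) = -98.32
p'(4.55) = -86.11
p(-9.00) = 1341.32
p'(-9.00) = -445.85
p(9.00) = -1072.30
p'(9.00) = -386.09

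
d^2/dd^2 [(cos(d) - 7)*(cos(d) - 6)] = 13*cos(d) - 2*cos(2*d)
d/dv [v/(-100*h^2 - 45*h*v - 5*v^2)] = (-20*h^2 - 9*h*v - v^2 + v*(9*h + 2*v))/(5*(20*h^2 + 9*h*v + v^2)^2)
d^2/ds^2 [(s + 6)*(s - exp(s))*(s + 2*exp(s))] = s^2*exp(s) - 8*s*exp(2*s) + 10*s*exp(s) + 6*s - 56*exp(2*s) + 14*exp(s) + 12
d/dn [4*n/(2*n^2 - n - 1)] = 4*(2*n^2 - n*(4*n - 1) - n - 1)/(-2*n^2 + n + 1)^2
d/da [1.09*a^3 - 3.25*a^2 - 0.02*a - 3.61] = 3.27*a^2 - 6.5*a - 0.02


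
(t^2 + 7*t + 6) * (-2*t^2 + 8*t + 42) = -2*t^4 - 6*t^3 + 86*t^2 + 342*t + 252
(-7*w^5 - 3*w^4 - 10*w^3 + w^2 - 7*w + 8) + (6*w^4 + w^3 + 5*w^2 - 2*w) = -7*w^5 + 3*w^4 - 9*w^3 + 6*w^2 - 9*w + 8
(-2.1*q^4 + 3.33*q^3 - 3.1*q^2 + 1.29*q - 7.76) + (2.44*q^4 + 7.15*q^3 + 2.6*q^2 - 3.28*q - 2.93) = 0.34*q^4 + 10.48*q^3 - 0.5*q^2 - 1.99*q - 10.69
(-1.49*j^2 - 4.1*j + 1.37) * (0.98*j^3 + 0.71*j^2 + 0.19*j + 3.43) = -1.4602*j^5 - 5.0759*j^4 - 1.8515*j^3 - 4.917*j^2 - 13.8027*j + 4.6991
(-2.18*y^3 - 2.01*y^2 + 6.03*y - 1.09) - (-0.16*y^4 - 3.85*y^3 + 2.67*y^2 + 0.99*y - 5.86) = 0.16*y^4 + 1.67*y^3 - 4.68*y^2 + 5.04*y + 4.77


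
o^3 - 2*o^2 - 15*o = o*(o - 5)*(o + 3)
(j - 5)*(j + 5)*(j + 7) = j^3 + 7*j^2 - 25*j - 175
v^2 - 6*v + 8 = (v - 4)*(v - 2)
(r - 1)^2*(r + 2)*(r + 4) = r^4 + 4*r^3 - 3*r^2 - 10*r + 8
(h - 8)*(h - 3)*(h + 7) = h^3 - 4*h^2 - 53*h + 168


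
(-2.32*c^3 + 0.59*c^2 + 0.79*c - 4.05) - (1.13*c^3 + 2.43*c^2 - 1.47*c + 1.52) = -3.45*c^3 - 1.84*c^2 + 2.26*c - 5.57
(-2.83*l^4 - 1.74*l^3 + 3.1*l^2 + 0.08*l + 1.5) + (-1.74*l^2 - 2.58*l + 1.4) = -2.83*l^4 - 1.74*l^3 + 1.36*l^2 - 2.5*l + 2.9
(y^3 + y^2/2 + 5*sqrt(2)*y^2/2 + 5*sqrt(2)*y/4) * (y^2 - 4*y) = y^5 - 7*y^4/2 + 5*sqrt(2)*y^4/2 - 35*sqrt(2)*y^3/4 - 2*y^3 - 5*sqrt(2)*y^2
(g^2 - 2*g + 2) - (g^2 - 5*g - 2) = 3*g + 4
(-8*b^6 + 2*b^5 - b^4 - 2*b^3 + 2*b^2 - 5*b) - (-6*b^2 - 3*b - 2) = -8*b^6 + 2*b^5 - b^4 - 2*b^3 + 8*b^2 - 2*b + 2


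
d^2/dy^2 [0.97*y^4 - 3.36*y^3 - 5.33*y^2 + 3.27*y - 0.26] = 11.64*y^2 - 20.16*y - 10.66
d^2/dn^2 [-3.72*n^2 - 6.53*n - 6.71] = -7.44000000000000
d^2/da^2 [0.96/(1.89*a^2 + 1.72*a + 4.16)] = (-6.858432*a^2 - 6.241536*a + 0.96*(3.78*a + 1.72)*(7.56*a + 3.44) - 15.095808)/(1.89*a^2 + 1.72*a + 4.16)^3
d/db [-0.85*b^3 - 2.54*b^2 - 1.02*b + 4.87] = -2.55*b^2 - 5.08*b - 1.02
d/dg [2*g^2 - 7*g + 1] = 4*g - 7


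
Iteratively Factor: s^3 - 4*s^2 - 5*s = (s - 5)*(s^2 + s) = s*(s - 5)*(s + 1)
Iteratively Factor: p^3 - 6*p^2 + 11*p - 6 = (p - 1)*(p^2 - 5*p + 6) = (p - 2)*(p - 1)*(p - 3)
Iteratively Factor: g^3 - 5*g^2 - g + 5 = (g - 5)*(g^2 - 1) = (g - 5)*(g + 1)*(g - 1)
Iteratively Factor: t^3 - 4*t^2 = (t)*(t^2 - 4*t) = t*(t - 4)*(t)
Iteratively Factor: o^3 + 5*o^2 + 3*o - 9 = (o + 3)*(o^2 + 2*o - 3) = (o + 3)^2*(o - 1)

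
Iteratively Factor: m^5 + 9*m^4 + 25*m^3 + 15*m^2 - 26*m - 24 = (m - 1)*(m^4 + 10*m^3 + 35*m^2 + 50*m + 24) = (m - 1)*(m + 1)*(m^3 + 9*m^2 + 26*m + 24) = (m - 1)*(m + 1)*(m + 2)*(m^2 + 7*m + 12) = (m - 1)*(m + 1)*(m + 2)*(m + 4)*(m + 3)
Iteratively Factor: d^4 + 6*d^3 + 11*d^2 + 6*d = (d + 1)*(d^3 + 5*d^2 + 6*d) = (d + 1)*(d + 2)*(d^2 + 3*d) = d*(d + 1)*(d + 2)*(d + 3)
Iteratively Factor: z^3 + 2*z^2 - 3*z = (z - 1)*(z^2 + 3*z) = z*(z - 1)*(z + 3)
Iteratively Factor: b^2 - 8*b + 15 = (b - 5)*(b - 3)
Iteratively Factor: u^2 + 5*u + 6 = (u + 3)*(u + 2)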